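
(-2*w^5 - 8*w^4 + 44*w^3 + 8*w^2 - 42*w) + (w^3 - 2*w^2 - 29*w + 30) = -2*w^5 - 8*w^4 + 45*w^3 + 6*w^2 - 71*w + 30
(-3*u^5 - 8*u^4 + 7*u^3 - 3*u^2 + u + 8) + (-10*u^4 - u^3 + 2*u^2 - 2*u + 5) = -3*u^5 - 18*u^4 + 6*u^3 - u^2 - u + 13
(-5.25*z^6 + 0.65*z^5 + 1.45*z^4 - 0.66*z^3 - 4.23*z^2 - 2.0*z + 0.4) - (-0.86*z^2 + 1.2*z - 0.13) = -5.25*z^6 + 0.65*z^5 + 1.45*z^4 - 0.66*z^3 - 3.37*z^2 - 3.2*z + 0.53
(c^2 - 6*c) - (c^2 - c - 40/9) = 40/9 - 5*c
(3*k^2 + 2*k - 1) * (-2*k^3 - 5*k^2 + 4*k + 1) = -6*k^5 - 19*k^4 + 4*k^3 + 16*k^2 - 2*k - 1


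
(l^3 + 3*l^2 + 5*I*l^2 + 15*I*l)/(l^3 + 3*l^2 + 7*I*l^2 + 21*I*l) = (l + 5*I)/(l + 7*I)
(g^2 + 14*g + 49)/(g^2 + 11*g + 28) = (g + 7)/(g + 4)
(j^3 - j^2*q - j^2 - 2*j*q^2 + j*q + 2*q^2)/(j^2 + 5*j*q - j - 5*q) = (j^2 - j*q - 2*q^2)/(j + 5*q)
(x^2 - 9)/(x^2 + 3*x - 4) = (x^2 - 9)/(x^2 + 3*x - 4)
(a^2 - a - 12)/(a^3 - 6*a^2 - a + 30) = (a^2 - a - 12)/(a^3 - 6*a^2 - a + 30)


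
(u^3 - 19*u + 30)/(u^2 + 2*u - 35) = (u^3 - 19*u + 30)/(u^2 + 2*u - 35)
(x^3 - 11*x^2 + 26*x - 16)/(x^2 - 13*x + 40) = (x^2 - 3*x + 2)/(x - 5)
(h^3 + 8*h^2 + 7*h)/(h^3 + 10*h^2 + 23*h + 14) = h/(h + 2)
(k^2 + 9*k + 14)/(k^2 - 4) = (k + 7)/(k - 2)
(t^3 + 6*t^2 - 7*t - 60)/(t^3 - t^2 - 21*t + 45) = (t + 4)/(t - 3)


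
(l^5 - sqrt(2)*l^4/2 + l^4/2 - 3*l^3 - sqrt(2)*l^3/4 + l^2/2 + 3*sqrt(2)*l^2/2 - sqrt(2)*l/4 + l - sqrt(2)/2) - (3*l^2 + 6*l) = l^5 - sqrt(2)*l^4/2 + l^4/2 - 3*l^3 - sqrt(2)*l^3/4 - 5*l^2/2 + 3*sqrt(2)*l^2/2 - 5*l - sqrt(2)*l/4 - sqrt(2)/2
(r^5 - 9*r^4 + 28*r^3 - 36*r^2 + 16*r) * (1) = r^5 - 9*r^4 + 28*r^3 - 36*r^2 + 16*r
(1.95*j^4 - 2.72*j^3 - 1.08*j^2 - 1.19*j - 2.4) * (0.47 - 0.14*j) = -0.273*j^5 + 1.2973*j^4 - 1.1272*j^3 - 0.341*j^2 - 0.2233*j - 1.128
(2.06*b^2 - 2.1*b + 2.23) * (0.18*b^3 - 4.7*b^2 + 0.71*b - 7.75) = 0.3708*b^5 - 10.06*b^4 + 11.734*b^3 - 27.937*b^2 + 17.8583*b - 17.2825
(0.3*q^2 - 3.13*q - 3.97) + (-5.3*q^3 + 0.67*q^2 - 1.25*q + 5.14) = -5.3*q^3 + 0.97*q^2 - 4.38*q + 1.17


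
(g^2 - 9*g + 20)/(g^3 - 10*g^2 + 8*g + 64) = (g - 5)/(g^2 - 6*g - 16)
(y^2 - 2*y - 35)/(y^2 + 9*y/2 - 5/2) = 2*(y - 7)/(2*y - 1)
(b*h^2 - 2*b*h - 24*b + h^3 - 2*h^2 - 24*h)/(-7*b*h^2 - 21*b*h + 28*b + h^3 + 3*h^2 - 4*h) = (-b*h + 6*b - h^2 + 6*h)/(7*b*h - 7*b - h^2 + h)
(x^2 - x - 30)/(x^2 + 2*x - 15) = (x - 6)/(x - 3)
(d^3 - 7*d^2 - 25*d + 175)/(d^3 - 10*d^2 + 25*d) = (d^2 - 2*d - 35)/(d*(d - 5))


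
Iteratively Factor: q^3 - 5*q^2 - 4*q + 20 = (q + 2)*(q^2 - 7*q + 10) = (q - 5)*(q + 2)*(q - 2)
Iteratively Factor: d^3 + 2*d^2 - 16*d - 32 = (d - 4)*(d^2 + 6*d + 8) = (d - 4)*(d + 4)*(d + 2)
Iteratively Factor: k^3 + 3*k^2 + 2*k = (k + 2)*(k^2 + k) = (k + 1)*(k + 2)*(k)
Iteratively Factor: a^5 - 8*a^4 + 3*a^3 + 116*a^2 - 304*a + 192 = (a - 4)*(a^4 - 4*a^3 - 13*a^2 + 64*a - 48) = (a - 4)*(a + 4)*(a^3 - 8*a^2 + 19*a - 12) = (a - 4)*(a - 1)*(a + 4)*(a^2 - 7*a + 12) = (a - 4)*(a - 3)*(a - 1)*(a + 4)*(a - 4)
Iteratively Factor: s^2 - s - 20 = (s - 5)*(s + 4)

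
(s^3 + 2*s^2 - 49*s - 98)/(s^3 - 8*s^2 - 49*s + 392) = (s + 2)/(s - 8)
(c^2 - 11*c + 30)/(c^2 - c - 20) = (c - 6)/(c + 4)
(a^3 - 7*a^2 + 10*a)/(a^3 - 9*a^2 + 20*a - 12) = a*(a - 5)/(a^2 - 7*a + 6)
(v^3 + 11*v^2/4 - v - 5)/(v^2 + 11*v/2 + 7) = (4*v^2 + 3*v - 10)/(2*(2*v + 7))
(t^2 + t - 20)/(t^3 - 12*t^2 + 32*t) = (t + 5)/(t*(t - 8))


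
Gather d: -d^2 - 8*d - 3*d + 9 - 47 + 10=-d^2 - 11*d - 28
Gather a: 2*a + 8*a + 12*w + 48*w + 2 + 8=10*a + 60*w + 10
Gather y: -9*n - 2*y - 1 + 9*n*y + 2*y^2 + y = -9*n + 2*y^2 + y*(9*n - 1) - 1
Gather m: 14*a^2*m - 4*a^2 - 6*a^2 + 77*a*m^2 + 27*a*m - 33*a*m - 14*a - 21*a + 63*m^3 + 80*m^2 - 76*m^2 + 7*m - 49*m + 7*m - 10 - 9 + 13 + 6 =-10*a^2 - 35*a + 63*m^3 + m^2*(77*a + 4) + m*(14*a^2 - 6*a - 35)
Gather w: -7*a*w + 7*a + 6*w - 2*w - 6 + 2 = 7*a + w*(4 - 7*a) - 4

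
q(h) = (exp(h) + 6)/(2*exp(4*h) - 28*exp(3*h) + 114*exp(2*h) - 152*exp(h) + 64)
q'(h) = (exp(h) + 6)*(-8*exp(4*h) + 84*exp(3*h) - 228*exp(2*h) + 152*exp(h))/(2*exp(4*h) - 28*exp(3*h) + 114*exp(2*h) - 152*exp(h) + 64)^2 + exp(h)/(2*exp(4*h) - 28*exp(3*h) + 114*exp(2*h) - 152*exp(h) + 64)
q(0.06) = 45.30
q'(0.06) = -1525.56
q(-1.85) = 0.14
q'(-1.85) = 0.07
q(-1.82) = 0.15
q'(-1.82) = 0.07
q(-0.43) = 1.11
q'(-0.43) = 4.54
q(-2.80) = 0.11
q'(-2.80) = 0.02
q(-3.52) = 0.10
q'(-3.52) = 0.01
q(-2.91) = 0.11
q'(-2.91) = 0.02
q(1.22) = 0.29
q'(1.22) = 1.10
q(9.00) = 0.00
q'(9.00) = 0.00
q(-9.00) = 0.09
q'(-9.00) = 0.00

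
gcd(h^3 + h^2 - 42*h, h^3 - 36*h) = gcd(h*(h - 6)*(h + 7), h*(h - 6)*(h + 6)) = h^2 - 6*h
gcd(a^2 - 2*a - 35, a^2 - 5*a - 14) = a - 7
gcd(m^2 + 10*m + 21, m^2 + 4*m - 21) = m + 7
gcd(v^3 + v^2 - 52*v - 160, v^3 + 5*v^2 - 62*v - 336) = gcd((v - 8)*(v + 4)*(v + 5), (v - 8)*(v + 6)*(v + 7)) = v - 8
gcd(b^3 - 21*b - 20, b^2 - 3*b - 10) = b - 5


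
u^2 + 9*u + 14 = (u + 2)*(u + 7)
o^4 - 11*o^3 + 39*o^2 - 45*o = o*(o - 5)*(o - 3)^2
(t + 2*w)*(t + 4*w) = t^2 + 6*t*w + 8*w^2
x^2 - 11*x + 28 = (x - 7)*(x - 4)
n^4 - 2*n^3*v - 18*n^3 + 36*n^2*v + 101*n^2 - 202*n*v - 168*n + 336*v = (n - 8)*(n - 7)*(n - 3)*(n - 2*v)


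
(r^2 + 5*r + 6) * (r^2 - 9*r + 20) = r^4 - 4*r^3 - 19*r^2 + 46*r + 120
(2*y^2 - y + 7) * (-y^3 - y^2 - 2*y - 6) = -2*y^5 - y^4 - 10*y^3 - 17*y^2 - 8*y - 42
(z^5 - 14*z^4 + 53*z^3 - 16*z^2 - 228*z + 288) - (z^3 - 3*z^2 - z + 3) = z^5 - 14*z^4 + 52*z^3 - 13*z^2 - 227*z + 285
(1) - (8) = -7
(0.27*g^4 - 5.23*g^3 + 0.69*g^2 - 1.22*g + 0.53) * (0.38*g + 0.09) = 0.1026*g^5 - 1.9631*g^4 - 0.2085*g^3 - 0.4015*g^2 + 0.0916*g + 0.0477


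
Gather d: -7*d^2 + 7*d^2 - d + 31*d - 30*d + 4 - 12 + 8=0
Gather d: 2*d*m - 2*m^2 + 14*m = 2*d*m - 2*m^2 + 14*m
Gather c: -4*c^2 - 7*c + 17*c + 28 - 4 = -4*c^2 + 10*c + 24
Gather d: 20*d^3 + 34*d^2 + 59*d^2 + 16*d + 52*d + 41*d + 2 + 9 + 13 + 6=20*d^3 + 93*d^2 + 109*d + 30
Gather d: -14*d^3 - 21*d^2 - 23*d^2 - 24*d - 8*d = -14*d^3 - 44*d^2 - 32*d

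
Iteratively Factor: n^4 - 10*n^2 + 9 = (n - 1)*(n^3 + n^2 - 9*n - 9) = (n - 3)*(n - 1)*(n^2 + 4*n + 3) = (n - 3)*(n - 1)*(n + 1)*(n + 3)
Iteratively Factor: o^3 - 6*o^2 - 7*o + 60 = (o + 3)*(o^2 - 9*o + 20) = (o - 4)*(o + 3)*(o - 5)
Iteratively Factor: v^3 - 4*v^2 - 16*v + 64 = (v + 4)*(v^2 - 8*v + 16) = (v - 4)*(v + 4)*(v - 4)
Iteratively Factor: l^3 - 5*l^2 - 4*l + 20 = (l - 2)*(l^2 - 3*l - 10) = (l - 2)*(l + 2)*(l - 5)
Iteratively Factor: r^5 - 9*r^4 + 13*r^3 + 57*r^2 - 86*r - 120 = (r - 4)*(r^4 - 5*r^3 - 7*r^2 + 29*r + 30) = (r - 4)*(r + 2)*(r^3 - 7*r^2 + 7*r + 15) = (r - 4)*(r + 1)*(r + 2)*(r^2 - 8*r + 15) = (r - 5)*(r - 4)*(r + 1)*(r + 2)*(r - 3)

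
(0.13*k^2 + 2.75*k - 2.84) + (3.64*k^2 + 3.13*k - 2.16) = 3.77*k^2 + 5.88*k - 5.0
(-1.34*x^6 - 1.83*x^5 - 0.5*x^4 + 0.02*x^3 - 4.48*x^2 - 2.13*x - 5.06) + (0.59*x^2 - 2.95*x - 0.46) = -1.34*x^6 - 1.83*x^5 - 0.5*x^4 + 0.02*x^3 - 3.89*x^2 - 5.08*x - 5.52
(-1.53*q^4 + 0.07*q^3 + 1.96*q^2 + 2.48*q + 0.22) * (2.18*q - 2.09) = -3.3354*q^5 + 3.3503*q^4 + 4.1265*q^3 + 1.31*q^2 - 4.7036*q - 0.4598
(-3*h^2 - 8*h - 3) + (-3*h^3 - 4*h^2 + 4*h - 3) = -3*h^3 - 7*h^2 - 4*h - 6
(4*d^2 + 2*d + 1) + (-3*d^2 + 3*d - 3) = d^2 + 5*d - 2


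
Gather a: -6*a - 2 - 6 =-6*a - 8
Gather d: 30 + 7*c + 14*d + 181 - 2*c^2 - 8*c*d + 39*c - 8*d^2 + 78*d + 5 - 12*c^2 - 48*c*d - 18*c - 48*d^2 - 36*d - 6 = -14*c^2 + 28*c - 56*d^2 + d*(56 - 56*c) + 210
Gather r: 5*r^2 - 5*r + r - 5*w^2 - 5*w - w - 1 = 5*r^2 - 4*r - 5*w^2 - 6*w - 1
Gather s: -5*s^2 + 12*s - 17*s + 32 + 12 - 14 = -5*s^2 - 5*s + 30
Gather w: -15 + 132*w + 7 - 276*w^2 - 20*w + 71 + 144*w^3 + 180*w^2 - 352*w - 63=144*w^3 - 96*w^2 - 240*w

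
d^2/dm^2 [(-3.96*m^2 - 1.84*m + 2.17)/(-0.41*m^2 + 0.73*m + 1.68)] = (-8.88178419700125e-16*m^4 + 2.989064*m^3 + 14.177226*m^2 + 11.501238*m + 12.538078)/(0.068921*m^6 - 0.368139*m^5 - 0.191757*m^4 + 2.627927*m^3 + 0.785736*m^2 - 6.181056*m - 4.741632)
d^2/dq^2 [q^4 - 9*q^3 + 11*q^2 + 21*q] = 12*q^2 - 54*q + 22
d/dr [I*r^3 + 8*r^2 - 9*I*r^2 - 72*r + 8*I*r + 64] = 3*I*r^2 + r*(16 - 18*I) - 72 + 8*I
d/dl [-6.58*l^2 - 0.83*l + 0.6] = -13.16*l - 0.83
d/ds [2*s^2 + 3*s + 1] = 4*s + 3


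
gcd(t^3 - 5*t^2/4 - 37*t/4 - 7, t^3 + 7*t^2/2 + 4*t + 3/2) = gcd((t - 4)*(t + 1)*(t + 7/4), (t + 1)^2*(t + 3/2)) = t + 1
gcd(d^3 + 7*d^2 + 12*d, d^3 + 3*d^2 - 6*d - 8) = d + 4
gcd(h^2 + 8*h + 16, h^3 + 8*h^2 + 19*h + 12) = h + 4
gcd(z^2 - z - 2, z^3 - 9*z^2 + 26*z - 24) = z - 2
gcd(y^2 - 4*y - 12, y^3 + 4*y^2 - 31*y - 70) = y + 2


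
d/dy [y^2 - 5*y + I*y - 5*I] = 2*y - 5 + I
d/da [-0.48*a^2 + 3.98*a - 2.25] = 3.98 - 0.96*a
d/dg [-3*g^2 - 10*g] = -6*g - 10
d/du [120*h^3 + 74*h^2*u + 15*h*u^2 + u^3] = 74*h^2 + 30*h*u + 3*u^2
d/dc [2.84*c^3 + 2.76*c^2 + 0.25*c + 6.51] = 8.52*c^2 + 5.52*c + 0.25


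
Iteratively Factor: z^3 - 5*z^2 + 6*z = (z - 3)*(z^2 - 2*z) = z*(z - 3)*(z - 2)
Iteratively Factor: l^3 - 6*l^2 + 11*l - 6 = (l - 2)*(l^2 - 4*l + 3) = (l - 2)*(l - 1)*(l - 3)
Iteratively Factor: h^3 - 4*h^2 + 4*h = (h - 2)*(h^2 - 2*h) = h*(h - 2)*(h - 2)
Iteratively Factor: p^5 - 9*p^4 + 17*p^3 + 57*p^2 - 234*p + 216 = (p - 3)*(p^4 - 6*p^3 - p^2 + 54*p - 72) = (p - 3)^2*(p^3 - 3*p^2 - 10*p + 24) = (p - 3)^2*(p + 3)*(p^2 - 6*p + 8) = (p - 3)^2*(p - 2)*(p + 3)*(p - 4)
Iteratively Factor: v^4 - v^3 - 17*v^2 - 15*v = (v - 5)*(v^3 + 4*v^2 + 3*v) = (v - 5)*(v + 1)*(v^2 + 3*v) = v*(v - 5)*(v + 1)*(v + 3)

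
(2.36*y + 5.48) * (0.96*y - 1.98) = 2.2656*y^2 + 0.588000000000001*y - 10.8504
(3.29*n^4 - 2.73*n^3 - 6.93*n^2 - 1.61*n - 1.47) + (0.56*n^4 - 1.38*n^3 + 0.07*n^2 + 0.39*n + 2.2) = 3.85*n^4 - 4.11*n^3 - 6.86*n^2 - 1.22*n + 0.73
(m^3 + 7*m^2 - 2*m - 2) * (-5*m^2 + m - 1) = -5*m^5 - 34*m^4 + 16*m^3 + m^2 + 2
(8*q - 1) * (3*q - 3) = 24*q^2 - 27*q + 3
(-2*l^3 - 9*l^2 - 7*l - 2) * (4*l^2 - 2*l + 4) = -8*l^5 - 32*l^4 - 18*l^3 - 30*l^2 - 24*l - 8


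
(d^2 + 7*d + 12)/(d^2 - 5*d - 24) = (d + 4)/(d - 8)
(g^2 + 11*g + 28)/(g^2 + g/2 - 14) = 2*(g + 7)/(2*g - 7)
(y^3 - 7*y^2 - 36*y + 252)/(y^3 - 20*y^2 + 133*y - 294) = (y + 6)/(y - 7)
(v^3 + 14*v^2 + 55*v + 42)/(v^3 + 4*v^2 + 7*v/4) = 4*(v^3 + 14*v^2 + 55*v + 42)/(v*(4*v^2 + 16*v + 7))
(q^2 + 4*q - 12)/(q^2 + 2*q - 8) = (q + 6)/(q + 4)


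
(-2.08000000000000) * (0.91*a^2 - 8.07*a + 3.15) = -1.8928*a^2 + 16.7856*a - 6.552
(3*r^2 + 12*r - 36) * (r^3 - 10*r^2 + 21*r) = 3*r^5 - 18*r^4 - 93*r^3 + 612*r^2 - 756*r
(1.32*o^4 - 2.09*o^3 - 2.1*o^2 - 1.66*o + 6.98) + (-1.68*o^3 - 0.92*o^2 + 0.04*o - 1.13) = 1.32*o^4 - 3.77*o^3 - 3.02*o^2 - 1.62*o + 5.85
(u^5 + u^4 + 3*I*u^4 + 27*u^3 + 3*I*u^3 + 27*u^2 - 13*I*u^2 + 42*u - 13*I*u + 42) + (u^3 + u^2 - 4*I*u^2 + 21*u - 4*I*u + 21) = u^5 + u^4 + 3*I*u^4 + 28*u^3 + 3*I*u^3 + 28*u^2 - 17*I*u^2 + 63*u - 17*I*u + 63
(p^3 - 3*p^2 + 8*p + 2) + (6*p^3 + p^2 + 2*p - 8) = 7*p^3 - 2*p^2 + 10*p - 6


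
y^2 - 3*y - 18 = (y - 6)*(y + 3)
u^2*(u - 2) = u^3 - 2*u^2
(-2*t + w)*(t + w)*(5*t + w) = -10*t^3 - 7*t^2*w + 4*t*w^2 + w^3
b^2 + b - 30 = (b - 5)*(b + 6)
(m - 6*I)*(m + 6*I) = m^2 + 36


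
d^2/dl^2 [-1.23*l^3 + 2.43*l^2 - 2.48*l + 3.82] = 4.86 - 7.38*l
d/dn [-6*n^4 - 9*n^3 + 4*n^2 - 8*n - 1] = -24*n^3 - 27*n^2 + 8*n - 8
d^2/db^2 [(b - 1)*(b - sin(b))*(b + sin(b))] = -2*b*cos(2*b) + 6*b + 2*sqrt(2)*cos(2*b + pi/4) - 2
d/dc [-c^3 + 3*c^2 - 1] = 3*c*(2 - c)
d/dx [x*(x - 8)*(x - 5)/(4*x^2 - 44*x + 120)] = (x^2 - 12*x + 48)/(4*(x^2 - 12*x + 36))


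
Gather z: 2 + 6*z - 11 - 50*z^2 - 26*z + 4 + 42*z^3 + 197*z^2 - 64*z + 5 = 42*z^3 + 147*z^2 - 84*z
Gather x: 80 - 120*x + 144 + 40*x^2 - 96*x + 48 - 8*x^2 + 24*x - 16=32*x^2 - 192*x + 256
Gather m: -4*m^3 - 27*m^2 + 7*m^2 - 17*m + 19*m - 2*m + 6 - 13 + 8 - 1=-4*m^3 - 20*m^2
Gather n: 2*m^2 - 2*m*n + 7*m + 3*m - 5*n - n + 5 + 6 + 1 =2*m^2 + 10*m + n*(-2*m - 6) + 12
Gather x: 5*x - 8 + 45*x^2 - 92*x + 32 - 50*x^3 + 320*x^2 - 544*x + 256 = -50*x^3 + 365*x^2 - 631*x + 280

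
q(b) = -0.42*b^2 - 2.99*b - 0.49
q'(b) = -0.84*b - 2.99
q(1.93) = -7.83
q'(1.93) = -4.61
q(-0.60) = 1.15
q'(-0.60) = -2.49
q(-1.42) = 2.91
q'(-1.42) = -1.80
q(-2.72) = 4.54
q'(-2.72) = -0.71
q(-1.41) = 2.89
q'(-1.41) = -1.81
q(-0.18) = 0.03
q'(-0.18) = -2.84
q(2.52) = -10.69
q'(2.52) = -5.11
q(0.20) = -1.10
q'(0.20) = -3.16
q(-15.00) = -50.14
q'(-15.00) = 9.61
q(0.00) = -0.49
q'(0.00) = -2.99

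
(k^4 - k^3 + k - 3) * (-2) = -2*k^4 + 2*k^3 - 2*k + 6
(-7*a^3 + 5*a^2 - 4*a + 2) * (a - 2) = -7*a^4 + 19*a^3 - 14*a^2 + 10*a - 4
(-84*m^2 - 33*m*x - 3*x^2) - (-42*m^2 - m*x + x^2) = -42*m^2 - 32*m*x - 4*x^2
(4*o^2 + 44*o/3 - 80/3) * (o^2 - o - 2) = 4*o^4 + 32*o^3/3 - 148*o^2/3 - 8*o/3 + 160/3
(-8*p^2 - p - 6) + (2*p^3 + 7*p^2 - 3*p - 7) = 2*p^3 - p^2 - 4*p - 13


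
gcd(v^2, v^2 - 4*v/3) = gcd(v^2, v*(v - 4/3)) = v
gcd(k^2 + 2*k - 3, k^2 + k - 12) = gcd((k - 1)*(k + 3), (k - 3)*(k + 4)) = 1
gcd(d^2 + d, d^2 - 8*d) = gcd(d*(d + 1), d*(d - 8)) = d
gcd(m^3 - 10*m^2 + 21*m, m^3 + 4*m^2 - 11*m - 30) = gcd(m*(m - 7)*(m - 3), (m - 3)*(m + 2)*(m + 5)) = m - 3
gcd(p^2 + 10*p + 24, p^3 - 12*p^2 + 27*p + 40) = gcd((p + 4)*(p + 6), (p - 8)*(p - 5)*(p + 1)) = 1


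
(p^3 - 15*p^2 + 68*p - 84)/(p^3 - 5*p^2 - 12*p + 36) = (p - 7)/(p + 3)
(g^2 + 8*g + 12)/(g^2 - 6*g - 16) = (g + 6)/(g - 8)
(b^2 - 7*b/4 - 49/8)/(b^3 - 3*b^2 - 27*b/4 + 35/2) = (4*b + 7)/(2*(2*b^2 + b - 10))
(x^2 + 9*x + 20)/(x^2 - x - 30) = (x + 4)/(x - 6)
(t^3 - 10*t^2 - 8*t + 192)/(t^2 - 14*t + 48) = t + 4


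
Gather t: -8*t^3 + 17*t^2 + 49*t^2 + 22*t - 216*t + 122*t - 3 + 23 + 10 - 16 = -8*t^3 + 66*t^2 - 72*t + 14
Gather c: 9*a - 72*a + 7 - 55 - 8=-63*a - 56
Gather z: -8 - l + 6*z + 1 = -l + 6*z - 7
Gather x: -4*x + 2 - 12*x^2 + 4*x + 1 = 3 - 12*x^2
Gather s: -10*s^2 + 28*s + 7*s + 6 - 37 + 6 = -10*s^2 + 35*s - 25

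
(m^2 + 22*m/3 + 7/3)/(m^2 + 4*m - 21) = (m + 1/3)/(m - 3)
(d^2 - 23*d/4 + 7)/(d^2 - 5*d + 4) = (d - 7/4)/(d - 1)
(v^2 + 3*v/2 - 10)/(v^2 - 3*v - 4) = (-v^2 - 3*v/2 + 10)/(-v^2 + 3*v + 4)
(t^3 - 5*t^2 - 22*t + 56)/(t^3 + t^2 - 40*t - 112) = (t - 2)/(t + 4)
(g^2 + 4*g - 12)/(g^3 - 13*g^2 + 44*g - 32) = (g^2 + 4*g - 12)/(g^3 - 13*g^2 + 44*g - 32)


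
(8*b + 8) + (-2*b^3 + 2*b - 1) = -2*b^3 + 10*b + 7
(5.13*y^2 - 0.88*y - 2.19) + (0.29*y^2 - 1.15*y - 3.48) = 5.42*y^2 - 2.03*y - 5.67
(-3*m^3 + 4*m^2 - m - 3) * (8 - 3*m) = 9*m^4 - 36*m^3 + 35*m^2 + m - 24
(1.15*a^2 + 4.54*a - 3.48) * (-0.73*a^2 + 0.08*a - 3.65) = -0.8395*a^4 - 3.2222*a^3 - 1.2939*a^2 - 16.8494*a + 12.702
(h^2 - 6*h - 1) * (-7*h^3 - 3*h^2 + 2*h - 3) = -7*h^5 + 39*h^4 + 27*h^3 - 12*h^2 + 16*h + 3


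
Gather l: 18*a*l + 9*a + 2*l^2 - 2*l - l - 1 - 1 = 9*a + 2*l^2 + l*(18*a - 3) - 2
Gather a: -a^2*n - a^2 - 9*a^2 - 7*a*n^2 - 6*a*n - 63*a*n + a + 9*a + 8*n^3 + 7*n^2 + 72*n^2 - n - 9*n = a^2*(-n - 10) + a*(-7*n^2 - 69*n + 10) + 8*n^3 + 79*n^2 - 10*n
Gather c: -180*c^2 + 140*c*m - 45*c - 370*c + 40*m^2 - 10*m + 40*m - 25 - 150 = -180*c^2 + c*(140*m - 415) + 40*m^2 + 30*m - 175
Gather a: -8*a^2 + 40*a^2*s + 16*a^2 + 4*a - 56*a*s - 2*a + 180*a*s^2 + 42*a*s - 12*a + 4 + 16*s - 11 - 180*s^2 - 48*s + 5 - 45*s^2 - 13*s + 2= a^2*(40*s + 8) + a*(180*s^2 - 14*s - 10) - 225*s^2 - 45*s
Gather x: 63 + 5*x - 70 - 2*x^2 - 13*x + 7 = -2*x^2 - 8*x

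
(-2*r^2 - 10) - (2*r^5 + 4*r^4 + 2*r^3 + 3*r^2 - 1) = -2*r^5 - 4*r^4 - 2*r^3 - 5*r^2 - 9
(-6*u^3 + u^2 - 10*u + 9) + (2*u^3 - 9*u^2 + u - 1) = -4*u^3 - 8*u^2 - 9*u + 8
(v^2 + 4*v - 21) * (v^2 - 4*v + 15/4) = v^4 - 133*v^2/4 + 99*v - 315/4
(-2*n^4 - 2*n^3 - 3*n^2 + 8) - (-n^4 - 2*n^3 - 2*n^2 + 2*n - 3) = -n^4 - n^2 - 2*n + 11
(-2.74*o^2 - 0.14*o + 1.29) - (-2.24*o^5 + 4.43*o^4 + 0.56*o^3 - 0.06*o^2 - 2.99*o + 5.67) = 2.24*o^5 - 4.43*o^4 - 0.56*o^3 - 2.68*o^2 + 2.85*o - 4.38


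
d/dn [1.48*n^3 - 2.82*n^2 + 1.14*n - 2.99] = 4.44*n^2 - 5.64*n + 1.14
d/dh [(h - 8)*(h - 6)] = 2*h - 14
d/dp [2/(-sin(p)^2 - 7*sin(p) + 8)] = 2*(2*sin(p) + 7)*cos(p)/(sin(p)^2 + 7*sin(p) - 8)^2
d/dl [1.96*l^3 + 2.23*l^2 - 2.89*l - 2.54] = 5.88*l^2 + 4.46*l - 2.89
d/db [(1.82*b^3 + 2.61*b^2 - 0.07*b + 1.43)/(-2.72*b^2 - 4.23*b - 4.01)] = (-4.9504*b^4 - 15.3972*b^3 - 33.1253*b^2 - 13.153*b + 6.3296)/(7.3984*b^4 + 23.0112*b^3 + 39.7073*b^2 + 33.9246*b + 16.0801)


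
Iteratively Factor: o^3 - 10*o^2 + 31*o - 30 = (o - 5)*(o^2 - 5*o + 6) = (o - 5)*(o - 3)*(o - 2)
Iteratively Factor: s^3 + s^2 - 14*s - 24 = (s + 2)*(s^2 - s - 12) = (s + 2)*(s + 3)*(s - 4)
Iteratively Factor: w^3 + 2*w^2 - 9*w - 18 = (w - 3)*(w^2 + 5*w + 6) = (w - 3)*(w + 3)*(w + 2)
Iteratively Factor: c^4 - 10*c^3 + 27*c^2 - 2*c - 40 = (c - 5)*(c^3 - 5*c^2 + 2*c + 8) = (c - 5)*(c + 1)*(c^2 - 6*c + 8) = (c - 5)*(c - 4)*(c + 1)*(c - 2)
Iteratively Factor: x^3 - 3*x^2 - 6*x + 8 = (x - 1)*(x^2 - 2*x - 8) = (x - 1)*(x + 2)*(x - 4)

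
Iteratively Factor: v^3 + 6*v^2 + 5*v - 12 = (v - 1)*(v^2 + 7*v + 12) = (v - 1)*(v + 3)*(v + 4)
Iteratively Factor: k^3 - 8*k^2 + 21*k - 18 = (k - 2)*(k^2 - 6*k + 9) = (k - 3)*(k - 2)*(k - 3)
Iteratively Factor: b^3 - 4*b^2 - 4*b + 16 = (b + 2)*(b^2 - 6*b + 8) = (b - 2)*(b + 2)*(b - 4)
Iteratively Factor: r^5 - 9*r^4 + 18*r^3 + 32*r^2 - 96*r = (r)*(r^4 - 9*r^3 + 18*r^2 + 32*r - 96) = r*(r - 3)*(r^3 - 6*r^2 + 32) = r*(r - 3)*(r + 2)*(r^2 - 8*r + 16) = r*(r - 4)*(r - 3)*(r + 2)*(r - 4)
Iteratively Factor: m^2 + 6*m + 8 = (m + 2)*(m + 4)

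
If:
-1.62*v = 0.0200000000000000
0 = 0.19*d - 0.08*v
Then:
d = -0.01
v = -0.01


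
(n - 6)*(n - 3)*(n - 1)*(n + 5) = n^4 - 5*n^3 - 23*n^2 + 117*n - 90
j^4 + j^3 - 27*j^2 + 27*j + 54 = (j - 3)^2*(j + 1)*(j + 6)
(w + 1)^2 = w^2 + 2*w + 1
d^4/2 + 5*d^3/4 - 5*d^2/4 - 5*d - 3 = (d/2 + 1)*(d - 2)*(d + 1)*(d + 3/2)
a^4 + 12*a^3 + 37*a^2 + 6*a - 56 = (a - 1)*(a + 2)*(a + 4)*(a + 7)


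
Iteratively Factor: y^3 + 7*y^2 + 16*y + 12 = (y + 2)*(y^2 + 5*y + 6) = (y + 2)*(y + 3)*(y + 2)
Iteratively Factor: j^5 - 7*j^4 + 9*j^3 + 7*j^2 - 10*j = (j)*(j^4 - 7*j^3 + 9*j^2 + 7*j - 10) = j*(j - 2)*(j^3 - 5*j^2 - j + 5) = j*(j - 5)*(j - 2)*(j^2 - 1) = j*(j - 5)*(j - 2)*(j + 1)*(j - 1)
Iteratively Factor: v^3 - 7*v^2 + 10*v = (v - 5)*(v^2 - 2*v) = (v - 5)*(v - 2)*(v)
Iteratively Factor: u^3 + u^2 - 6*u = (u)*(u^2 + u - 6) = u*(u + 3)*(u - 2)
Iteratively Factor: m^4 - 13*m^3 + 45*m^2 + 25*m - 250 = (m - 5)*(m^3 - 8*m^2 + 5*m + 50) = (m - 5)*(m + 2)*(m^2 - 10*m + 25) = (m - 5)^2*(m + 2)*(m - 5)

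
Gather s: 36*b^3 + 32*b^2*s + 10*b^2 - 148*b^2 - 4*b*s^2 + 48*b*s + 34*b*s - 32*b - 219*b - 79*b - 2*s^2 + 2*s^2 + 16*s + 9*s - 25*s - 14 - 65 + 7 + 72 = 36*b^3 - 138*b^2 - 4*b*s^2 - 330*b + s*(32*b^2 + 82*b)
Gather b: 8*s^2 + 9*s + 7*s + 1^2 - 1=8*s^2 + 16*s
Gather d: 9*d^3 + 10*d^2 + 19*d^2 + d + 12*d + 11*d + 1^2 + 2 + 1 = 9*d^3 + 29*d^2 + 24*d + 4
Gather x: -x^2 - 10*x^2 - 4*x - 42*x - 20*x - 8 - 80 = -11*x^2 - 66*x - 88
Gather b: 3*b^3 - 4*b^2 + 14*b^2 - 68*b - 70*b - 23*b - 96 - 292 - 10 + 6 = 3*b^3 + 10*b^2 - 161*b - 392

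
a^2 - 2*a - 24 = (a - 6)*(a + 4)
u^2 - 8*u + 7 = (u - 7)*(u - 1)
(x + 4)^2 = x^2 + 8*x + 16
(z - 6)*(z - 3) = z^2 - 9*z + 18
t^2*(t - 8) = t^3 - 8*t^2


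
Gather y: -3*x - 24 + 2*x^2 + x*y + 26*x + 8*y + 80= 2*x^2 + 23*x + y*(x + 8) + 56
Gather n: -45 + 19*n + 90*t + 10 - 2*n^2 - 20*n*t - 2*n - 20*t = -2*n^2 + n*(17 - 20*t) + 70*t - 35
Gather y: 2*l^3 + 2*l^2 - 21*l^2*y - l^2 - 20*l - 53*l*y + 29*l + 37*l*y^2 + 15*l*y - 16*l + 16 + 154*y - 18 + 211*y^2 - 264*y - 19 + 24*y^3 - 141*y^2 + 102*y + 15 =2*l^3 + l^2 - 7*l + 24*y^3 + y^2*(37*l + 70) + y*(-21*l^2 - 38*l - 8) - 6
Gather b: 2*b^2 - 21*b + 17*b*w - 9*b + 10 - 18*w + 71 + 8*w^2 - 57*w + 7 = 2*b^2 + b*(17*w - 30) + 8*w^2 - 75*w + 88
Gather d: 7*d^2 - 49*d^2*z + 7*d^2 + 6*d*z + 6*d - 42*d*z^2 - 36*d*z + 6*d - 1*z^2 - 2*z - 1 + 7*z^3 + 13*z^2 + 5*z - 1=d^2*(14 - 49*z) + d*(-42*z^2 - 30*z + 12) + 7*z^3 + 12*z^2 + 3*z - 2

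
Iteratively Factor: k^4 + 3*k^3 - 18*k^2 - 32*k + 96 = (k - 2)*(k^3 + 5*k^2 - 8*k - 48) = (k - 3)*(k - 2)*(k^2 + 8*k + 16) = (k - 3)*(k - 2)*(k + 4)*(k + 4)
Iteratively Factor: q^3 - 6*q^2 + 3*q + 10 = (q - 2)*(q^2 - 4*q - 5) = (q - 5)*(q - 2)*(q + 1)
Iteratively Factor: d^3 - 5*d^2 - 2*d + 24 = (d - 3)*(d^2 - 2*d - 8) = (d - 4)*(d - 3)*(d + 2)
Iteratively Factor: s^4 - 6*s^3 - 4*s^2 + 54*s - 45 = (s - 3)*(s^3 - 3*s^2 - 13*s + 15) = (s - 3)*(s - 1)*(s^2 - 2*s - 15) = (s - 5)*(s - 3)*(s - 1)*(s + 3)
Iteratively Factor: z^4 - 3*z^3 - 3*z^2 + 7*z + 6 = (z + 1)*(z^3 - 4*z^2 + z + 6) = (z + 1)^2*(z^2 - 5*z + 6) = (z - 3)*(z + 1)^2*(z - 2)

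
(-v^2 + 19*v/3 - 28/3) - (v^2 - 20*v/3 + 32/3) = -2*v^2 + 13*v - 20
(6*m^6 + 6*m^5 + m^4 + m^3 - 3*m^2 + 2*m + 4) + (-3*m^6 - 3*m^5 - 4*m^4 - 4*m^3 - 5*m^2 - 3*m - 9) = 3*m^6 + 3*m^5 - 3*m^4 - 3*m^3 - 8*m^2 - m - 5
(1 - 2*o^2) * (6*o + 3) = -12*o^3 - 6*o^2 + 6*o + 3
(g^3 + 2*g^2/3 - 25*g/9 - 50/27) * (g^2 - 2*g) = g^5 - 4*g^4/3 - 37*g^3/9 + 100*g^2/27 + 100*g/27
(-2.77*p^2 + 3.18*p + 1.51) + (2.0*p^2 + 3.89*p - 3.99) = -0.77*p^2 + 7.07*p - 2.48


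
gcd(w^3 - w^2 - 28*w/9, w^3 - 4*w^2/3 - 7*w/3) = w^2 - 7*w/3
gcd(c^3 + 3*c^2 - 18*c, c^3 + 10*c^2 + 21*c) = c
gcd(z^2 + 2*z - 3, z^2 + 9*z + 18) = z + 3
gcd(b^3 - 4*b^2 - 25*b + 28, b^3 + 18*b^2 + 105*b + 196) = b + 4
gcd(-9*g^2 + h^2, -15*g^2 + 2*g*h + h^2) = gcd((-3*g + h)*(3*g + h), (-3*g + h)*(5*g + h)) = 3*g - h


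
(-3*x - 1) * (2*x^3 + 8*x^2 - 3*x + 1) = -6*x^4 - 26*x^3 + x^2 - 1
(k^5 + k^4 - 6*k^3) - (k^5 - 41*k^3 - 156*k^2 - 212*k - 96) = k^4 + 35*k^3 + 156*k^2 + 212*k + 96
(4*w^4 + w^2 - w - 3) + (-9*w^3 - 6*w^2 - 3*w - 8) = 4*w^4 - 9*w^3 - 5*w^2 - 4*w - 11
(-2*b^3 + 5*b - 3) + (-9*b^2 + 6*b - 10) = -2*b^3 - 9*b^2 + 11*b - 13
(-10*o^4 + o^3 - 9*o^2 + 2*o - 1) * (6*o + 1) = -60*o^5 - 4*o^4 - 53*o^3 + 3*o^2 - 4*o - 1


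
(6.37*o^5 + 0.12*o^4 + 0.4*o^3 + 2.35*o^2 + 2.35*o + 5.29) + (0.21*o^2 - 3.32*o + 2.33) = 6.37*o^5 + 0.12*o^4 + 0.4*o^3 + 2.56*o^2 - 0.97*o + 7.62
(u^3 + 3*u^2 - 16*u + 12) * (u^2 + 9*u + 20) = u^5 + 12*u^4 + 31*u^3 - 72*u^2 - 212*u + 240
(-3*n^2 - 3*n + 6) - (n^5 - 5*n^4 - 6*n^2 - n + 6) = -n^5 + 5*n^4 + 3*n^2 - 2*n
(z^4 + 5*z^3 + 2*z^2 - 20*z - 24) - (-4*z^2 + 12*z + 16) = z^4 + 5*z^3 + 6*z^2 - 32*z - 40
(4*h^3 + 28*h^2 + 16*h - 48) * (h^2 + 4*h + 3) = 4*h^5 + 44*h^4 + 140*h^3 + 100*h^2 - 144*h - 144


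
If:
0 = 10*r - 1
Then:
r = 1/10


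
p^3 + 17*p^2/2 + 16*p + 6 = (p + 1/2)*(p + 2)*(p + 6)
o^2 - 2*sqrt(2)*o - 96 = (o - 8*sqrt(2))*(o + 6*sqrt(2))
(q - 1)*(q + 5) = q^2 + 4*q - 5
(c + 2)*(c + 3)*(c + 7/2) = c^3 + 17*c^2/2 + 47*c/2 + 21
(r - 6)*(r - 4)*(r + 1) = r^3 - 9*r^2 + 14*r + 24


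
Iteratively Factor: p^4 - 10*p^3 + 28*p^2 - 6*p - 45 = (p - 5)*(p^3 - 5*p^2 + 3*p + 9) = (p - 5)*(p - 3)*(p^2 - 2*p - 3) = (p - 5)*(p - 3)^2*(p + 1)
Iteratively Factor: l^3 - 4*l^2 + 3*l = (l - 3)*(l^2 - l) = l*(l - 3)*(l - 1)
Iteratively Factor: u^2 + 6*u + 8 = (u + 4)*(u + 2)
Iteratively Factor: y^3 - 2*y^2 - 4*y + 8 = (y - 2)*(y^2 - 4) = (y - 2)^2*(y + 2)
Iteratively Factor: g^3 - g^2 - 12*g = (g + 3)*(g^2 - 4*g) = g*(g + 3)*(g - 4)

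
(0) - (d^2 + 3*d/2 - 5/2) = -d^2 - 3*d/2 + 5/2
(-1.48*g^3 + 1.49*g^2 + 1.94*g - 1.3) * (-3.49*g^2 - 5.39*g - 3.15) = 5.1652*g^5 + 2.7771*g^4 - 10.1397*g^3 - 10.6131*g^2 + 0.896*g + 4.095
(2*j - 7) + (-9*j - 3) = -7*j - 10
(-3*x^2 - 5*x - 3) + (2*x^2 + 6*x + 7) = -x^2 + x + 4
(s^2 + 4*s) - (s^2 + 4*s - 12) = 12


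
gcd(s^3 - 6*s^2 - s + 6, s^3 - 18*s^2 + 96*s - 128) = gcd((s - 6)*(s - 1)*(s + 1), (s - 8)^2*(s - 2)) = 1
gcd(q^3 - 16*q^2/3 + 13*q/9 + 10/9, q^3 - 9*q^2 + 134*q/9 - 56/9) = q - 2/3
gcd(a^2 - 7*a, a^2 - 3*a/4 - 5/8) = 1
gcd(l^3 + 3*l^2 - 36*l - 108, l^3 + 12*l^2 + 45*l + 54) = l^2 + 9*l + 18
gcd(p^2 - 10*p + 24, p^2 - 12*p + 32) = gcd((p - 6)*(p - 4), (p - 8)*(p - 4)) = p - 4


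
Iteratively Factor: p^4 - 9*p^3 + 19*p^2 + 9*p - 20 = (p - 5)*(p^3 - 4*p^2 - p + 4) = (p - 5)*(p + 1)*(p^2 - 5*p + 4) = (p - 5)*(p - 1)*(p + 1)*(p - 4)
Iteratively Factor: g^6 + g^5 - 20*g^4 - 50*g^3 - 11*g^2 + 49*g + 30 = (g + 1)*(g^5 - 20*g^3 - 30*g^2 + 19*g + 30) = (g - 5)*(g + 1)*(g^4 + 5*g^3 + 5*g^2 - 5*g - 6) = (g - 5)*(g - 1)*(g + 1)*(g^3 + 6*g^2 + 11*g + 6) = (g - 5)*(g - 1)*(g + 1)^2*(g^2 + 5*g + 6) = (g - 5)*(g - 1)*(g + 1)^2*(g + 2)*(g + 3)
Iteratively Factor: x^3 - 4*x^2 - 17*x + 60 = (x - 5)*(x^2 + x - 12) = (x - 5)*(x - 3)*(x + 4)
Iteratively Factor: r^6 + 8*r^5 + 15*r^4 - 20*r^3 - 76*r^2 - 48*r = (r + 2)*(r^5 + 6*r^4 + 3*r^3 - 26*r^2 - 24*r) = r*(r + 2)*(r^4 + 6*r^3 + 3*r^2 - 26*r - 24) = r*(r + 2)*(r + 3)*(r^3 + 3*r^2 - 6*r - 8) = r*(r + 1)*(r + 2)*(r + 3)*(r^2 + 2*r - 8) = r*(r + 1)*(r + 2)*(r + 3)*(r + 4)*(r - 2)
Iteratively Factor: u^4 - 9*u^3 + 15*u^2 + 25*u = (u - 5)*(u^3 - 4*u^2 - 5*u) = (u - 5)*(u + 1)*(u^2 - 5*u) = u*(u - 5)*(u + 1)*(u - 5)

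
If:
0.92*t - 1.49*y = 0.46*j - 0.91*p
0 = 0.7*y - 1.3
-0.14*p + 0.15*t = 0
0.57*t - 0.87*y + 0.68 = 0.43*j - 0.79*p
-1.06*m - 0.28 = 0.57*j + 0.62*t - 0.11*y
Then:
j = 13.14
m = -9.86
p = 4.98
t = 4.65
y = 1.86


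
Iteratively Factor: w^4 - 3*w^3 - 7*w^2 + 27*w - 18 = (w + 3)*(w^3 - 6*w^2 + 11*w - 6) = (w - 3)*(w + 3)*(w^2 - 3*w + 2) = (w - 3)*(w - 2)*(w + 3)*(w - 1)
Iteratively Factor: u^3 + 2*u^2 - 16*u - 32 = (u + 2)*(u^2 - 16) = (u + 2)*(u + 4)*(u - 4)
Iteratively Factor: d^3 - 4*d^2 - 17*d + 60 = (d - 3)*(d^2 - d - 20) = (d - 5)*(d - 3)*(d + 4)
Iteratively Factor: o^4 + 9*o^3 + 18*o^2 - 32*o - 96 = (o - 2)*(o^3 + 11*o^2 + 40*o + 48) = (o - 2)*(o + 4)*(o^2 + 7*o + 12) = (o - 2)*(o + 4)^2*(o + 3)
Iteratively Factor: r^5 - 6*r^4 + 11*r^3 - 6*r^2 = (r)*(r^4 - 6*r^3 + 11*r^2 - 6*r) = r*(r - 1)*(r^3 - 5*r^2 + 6*r) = r*(r - 2)*(r - 1)*(r^2 - 3*r) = r*(r - 3)*(r - 2)*(r - 1)*(r)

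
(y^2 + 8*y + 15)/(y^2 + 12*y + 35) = (y + 3)/(y + 7)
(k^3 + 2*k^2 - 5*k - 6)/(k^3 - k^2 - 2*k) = (k + 3)/k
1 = 1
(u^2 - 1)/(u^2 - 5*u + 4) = (u + 1)/(u - 4)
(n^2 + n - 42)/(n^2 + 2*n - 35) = (n - 6)/(n - 5)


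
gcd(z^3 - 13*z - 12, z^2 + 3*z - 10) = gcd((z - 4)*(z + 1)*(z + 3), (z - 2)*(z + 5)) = 1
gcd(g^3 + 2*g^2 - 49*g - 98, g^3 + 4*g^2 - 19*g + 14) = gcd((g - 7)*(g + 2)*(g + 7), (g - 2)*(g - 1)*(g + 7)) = g + 7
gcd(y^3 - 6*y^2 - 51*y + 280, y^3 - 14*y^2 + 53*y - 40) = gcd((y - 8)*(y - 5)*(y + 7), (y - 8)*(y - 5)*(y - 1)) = y^2 - 13*y + 40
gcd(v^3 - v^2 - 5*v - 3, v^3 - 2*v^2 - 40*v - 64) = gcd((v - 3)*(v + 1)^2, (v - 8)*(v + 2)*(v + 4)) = 1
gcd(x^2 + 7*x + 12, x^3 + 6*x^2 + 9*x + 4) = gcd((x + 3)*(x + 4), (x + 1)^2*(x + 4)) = x + 4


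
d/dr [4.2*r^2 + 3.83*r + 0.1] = 8.4*r + 3.83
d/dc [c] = 1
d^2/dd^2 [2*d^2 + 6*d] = 4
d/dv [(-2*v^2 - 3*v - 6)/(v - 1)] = (-2*v^2 + 4*v + 9)/(v^2 - 2*v + 1)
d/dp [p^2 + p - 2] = 2*p + 1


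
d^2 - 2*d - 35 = (d - 7)*(d + 5)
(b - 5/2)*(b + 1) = b^2 - 3*b/2 - 5/2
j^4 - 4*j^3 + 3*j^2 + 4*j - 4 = (j - 2)^2*(j - 1)*(j + 1)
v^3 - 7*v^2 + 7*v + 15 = (v - 5)*(v - 3)*(v + 1)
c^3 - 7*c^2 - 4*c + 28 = (c - 7)*(c - 2)*(c + 2)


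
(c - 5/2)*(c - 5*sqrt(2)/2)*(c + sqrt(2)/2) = c^3 - 2*sqrt(2)*c^2 - 5*c^2/2 - 5*c/2 + 5*sqrt(2)*c + 25/4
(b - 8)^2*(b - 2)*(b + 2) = b^4 - 16*b^3 + 60*b^2 + 64*b - 256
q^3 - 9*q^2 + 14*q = q*(q - 7)*(q - 2)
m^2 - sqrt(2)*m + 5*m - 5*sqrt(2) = (m + 5)*(m - sqrt(2))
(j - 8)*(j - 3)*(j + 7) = j^3 - 4*j^2 - 53*j + 168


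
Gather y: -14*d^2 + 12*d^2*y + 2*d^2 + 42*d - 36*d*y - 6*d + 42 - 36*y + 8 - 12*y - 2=-12*d^2 + 36*d + y*(12*d^2 - 36*d - 48) + 48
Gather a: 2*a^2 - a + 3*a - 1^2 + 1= 2*a^2 + 2*a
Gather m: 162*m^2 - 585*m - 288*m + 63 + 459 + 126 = 162*m^2 - 873*m + 648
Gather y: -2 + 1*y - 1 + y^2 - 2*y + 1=y^2 - y - 2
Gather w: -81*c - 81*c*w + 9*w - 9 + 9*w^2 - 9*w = -81*c*w - 81*c + 9*w^2 - 9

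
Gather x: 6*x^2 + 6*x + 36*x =6*x^2 + 42*x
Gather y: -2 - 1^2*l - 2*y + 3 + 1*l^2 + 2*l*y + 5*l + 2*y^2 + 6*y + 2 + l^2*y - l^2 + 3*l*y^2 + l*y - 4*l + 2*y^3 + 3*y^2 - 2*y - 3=2*y^3 + y^2*(3*l + 5) + y*(l^2 + 3*l + 2)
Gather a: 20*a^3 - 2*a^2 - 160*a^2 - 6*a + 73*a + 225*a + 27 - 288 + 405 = 20*a^3 - 162*a^2 + 292*a + 144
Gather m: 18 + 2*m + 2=2*m + 20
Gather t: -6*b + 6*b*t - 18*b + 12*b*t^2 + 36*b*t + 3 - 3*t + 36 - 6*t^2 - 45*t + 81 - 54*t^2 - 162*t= -24*b + t^2*(12*b - 60) + t*(42*b - 210) + 120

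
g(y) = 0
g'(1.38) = 0.00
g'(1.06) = 0.00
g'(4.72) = 0.00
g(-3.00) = 0.00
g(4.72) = 0.00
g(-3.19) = 0.00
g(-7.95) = 0.00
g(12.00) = 0.00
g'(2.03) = 0.00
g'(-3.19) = 0.00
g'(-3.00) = 0.00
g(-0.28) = 0.00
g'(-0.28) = 0.00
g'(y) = 0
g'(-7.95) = 0.00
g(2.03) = 0.00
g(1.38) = 0.00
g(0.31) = 0.00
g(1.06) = 0.00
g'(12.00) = 0.00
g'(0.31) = 0.00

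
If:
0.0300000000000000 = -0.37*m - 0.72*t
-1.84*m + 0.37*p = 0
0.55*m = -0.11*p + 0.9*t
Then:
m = -0.02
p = -0.12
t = -0.03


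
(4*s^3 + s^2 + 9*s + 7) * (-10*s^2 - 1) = -40*s^5 - 10*s^4 - 94*s^3 - 71*s^2 - 9*s - 7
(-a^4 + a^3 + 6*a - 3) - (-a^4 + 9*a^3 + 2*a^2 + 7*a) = -8*a^3 - 2*a^2 - a - 3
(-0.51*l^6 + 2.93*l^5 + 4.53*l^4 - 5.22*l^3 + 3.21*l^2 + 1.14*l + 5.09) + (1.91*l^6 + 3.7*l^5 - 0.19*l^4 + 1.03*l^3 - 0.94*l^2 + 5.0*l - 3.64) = 1.4*l^6 + 6.63*l^5 + 4.34*l^4 - 4.19*l^3 + 2.27*l^2 + 6.14*l + 1.45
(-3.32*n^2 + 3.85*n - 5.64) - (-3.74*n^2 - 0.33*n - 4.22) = 0.42*n^2 + 4.18*n - 1.42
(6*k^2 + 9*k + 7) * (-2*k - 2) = -12*k^3 - 30*k^2 - 32*k - 14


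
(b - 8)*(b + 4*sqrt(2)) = b^2 - 8*b + 4*sqrt(2)*b - 32*sqrt(2)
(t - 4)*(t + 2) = t^2 - 2*t - 8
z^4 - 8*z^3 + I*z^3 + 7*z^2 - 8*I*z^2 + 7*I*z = z*(z - 7)*(z - 1)*(z + I)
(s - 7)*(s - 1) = s^2 - 8*s + 7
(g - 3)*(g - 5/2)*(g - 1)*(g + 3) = g^4 - 7*g^3/2 - 13*g^2/2 + 63*g/2 - 45/2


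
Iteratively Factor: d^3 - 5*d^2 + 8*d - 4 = (d - 2)*(d^2 - 3*d + 2) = (d - 2)^2*(d - 1)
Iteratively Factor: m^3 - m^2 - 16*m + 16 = (m - 1)*(m^2 - 16) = (m - 4)*(m - 1)*(m + 4)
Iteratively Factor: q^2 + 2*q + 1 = (q + 1)*(q + 1)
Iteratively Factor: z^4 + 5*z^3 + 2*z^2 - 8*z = (z + 4)*(z^3 + z^2 - 2*z) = z*(z + 4)*(z^2 + z - 2) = z*(z + 2)*(z + 4)*(z - 1)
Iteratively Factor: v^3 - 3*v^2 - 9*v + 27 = (v - 3)*(v^2 - 9) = (v - 3)^2*(v + 3)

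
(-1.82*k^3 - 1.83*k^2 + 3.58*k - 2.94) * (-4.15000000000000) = 7.553*k^3 + 7.5945*k^2 - 14.857*k + 12.201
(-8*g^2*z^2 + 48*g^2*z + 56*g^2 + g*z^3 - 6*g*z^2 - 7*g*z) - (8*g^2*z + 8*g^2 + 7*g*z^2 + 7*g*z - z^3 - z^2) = -8*g^2*z^2 + 40*g^2*z + 48*g^2 + g*z^3 - 13*g*z^2 - 14*g*z + z^3 + z^2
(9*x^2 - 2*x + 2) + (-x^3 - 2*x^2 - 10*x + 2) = -x^3 + 7*x^2 - 12*x + 4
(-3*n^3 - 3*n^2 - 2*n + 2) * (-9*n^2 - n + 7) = 27*n^5 + 30*n^4 - 37*n^2 - 16*n + 14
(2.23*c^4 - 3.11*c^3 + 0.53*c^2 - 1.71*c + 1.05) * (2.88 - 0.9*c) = -2.007*c^5 + 9.2214*c^4 - 9.4338*c^3 + 3.0654*c^2 - 5.8698*c + 3.024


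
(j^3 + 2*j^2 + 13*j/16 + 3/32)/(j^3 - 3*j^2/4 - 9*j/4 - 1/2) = (j^2 + 7*j/4 + 3/8)/(j^2 - j - 2)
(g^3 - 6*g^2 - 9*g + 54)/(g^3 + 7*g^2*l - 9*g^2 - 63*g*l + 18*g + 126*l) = (g + 3)/(g + 7*l)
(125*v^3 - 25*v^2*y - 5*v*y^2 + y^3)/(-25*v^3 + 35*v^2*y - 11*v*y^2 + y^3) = (5*v + y)/(-v + y)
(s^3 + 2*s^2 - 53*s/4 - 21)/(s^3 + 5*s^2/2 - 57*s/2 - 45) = (s^2 + s/2 - 14)/(s^2 + s - 30)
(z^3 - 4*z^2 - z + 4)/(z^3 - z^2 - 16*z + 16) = (z + 1)/(z + 4)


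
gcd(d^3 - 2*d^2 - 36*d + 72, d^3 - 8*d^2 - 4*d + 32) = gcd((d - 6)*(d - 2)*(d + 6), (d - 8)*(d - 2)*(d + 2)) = d - 2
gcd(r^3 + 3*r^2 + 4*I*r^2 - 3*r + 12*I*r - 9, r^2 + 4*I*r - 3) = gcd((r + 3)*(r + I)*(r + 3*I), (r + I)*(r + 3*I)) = r^2 + 4*I*r - 3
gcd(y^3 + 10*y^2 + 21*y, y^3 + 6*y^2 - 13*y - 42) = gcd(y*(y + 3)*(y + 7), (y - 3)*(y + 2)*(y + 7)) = y + 7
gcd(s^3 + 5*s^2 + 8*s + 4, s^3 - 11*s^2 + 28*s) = 1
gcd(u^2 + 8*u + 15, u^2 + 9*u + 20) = u + 5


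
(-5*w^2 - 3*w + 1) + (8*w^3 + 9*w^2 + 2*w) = 8*w^3 + 4*w^2 - w + 1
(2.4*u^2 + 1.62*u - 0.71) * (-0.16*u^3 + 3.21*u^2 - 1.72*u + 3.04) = -0.384*u^5 + 7.4448*u^4 + 1.1858*u^3 + 2.2305*u^2 + 6.146*u - 2.1584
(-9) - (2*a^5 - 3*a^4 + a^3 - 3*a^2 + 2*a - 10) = -2*a^5 + 3*a^4 - a^3 + 3*a^2 - 2*a + 1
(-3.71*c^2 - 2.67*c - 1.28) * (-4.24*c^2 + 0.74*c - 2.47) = 15.7304*c^4 + 8.5754*c^3 + 12.6151*c^2 + 5.6477*c + 3.1616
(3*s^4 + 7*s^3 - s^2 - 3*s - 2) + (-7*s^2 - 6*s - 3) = 3*s^4 + 7*s^3 - 8*s^2 - 9*s - 5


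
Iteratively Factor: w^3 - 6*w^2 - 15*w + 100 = (w - 5)*(w^2 - w - 20) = (w - 5)^2*(w + 4)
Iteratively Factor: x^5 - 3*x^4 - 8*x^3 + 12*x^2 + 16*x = (x - 2)*(x^4 - x^3 - 10*x^2 - 8*x) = (x - 4)*(x - 2)*(x^3 + 3*x^2 + 2*x) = (x - 4)*(x - 2)*(x + 1)*(x^2 + 2*x) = (x - 4)*(x - 2)*(x + 1)*(x + 2)*(x)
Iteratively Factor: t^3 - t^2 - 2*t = (t + 1)*(t^2 - 2*t) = t*(t + 1)*(t - 2)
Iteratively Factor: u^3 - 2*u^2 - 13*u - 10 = (u - 5)*(u^2 + 3*u + 2) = (u - 5)*(u + 1)*(u + 2)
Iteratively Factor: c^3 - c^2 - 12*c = (c + 3)*(c^2 - 4*c) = c*(c + 3)*(c - 4)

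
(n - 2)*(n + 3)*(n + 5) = n^3 + 6*n^2 - n - 30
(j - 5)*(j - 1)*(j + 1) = j^3 - 5*j^2 - j + 5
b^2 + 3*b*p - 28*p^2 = (b - 4*p)*(b + 7*p)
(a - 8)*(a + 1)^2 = a^3 - 6*a^2 - 15*a - 8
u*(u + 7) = u^2 + 7*u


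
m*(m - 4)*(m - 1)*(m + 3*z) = m^4 + 3*m^3*z - 5*m^3 - 15*m^2*z + 4*m^2 + 12*m*z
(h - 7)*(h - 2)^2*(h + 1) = h^4 - 10*h^3 + 21*h^2 + 4*h - 28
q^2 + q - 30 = (q - 5)*(q + 6)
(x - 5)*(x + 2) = x^2 - 3*x - 10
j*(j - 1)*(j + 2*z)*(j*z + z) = j^4*z + 2*j^3*z^2 - j^2*z - 2*j*z^2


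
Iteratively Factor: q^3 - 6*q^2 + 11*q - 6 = (q - 1)*(q^2 - 5*q + 6) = (q - 3)*(q - 1)*(q - 2)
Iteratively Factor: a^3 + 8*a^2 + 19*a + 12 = (a + 4)*(a^2 + 4*a + 3) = (a + 1)*(a + 4)*(a + 3)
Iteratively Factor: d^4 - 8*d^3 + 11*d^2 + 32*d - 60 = (d - 2)*(d^3 - 6*d^2 - d + 30) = (d - 3)*(d - 2)*(d^2 - 3*d - 10) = (d - 3)*(d - 2)*(d + 2)*(d - 5)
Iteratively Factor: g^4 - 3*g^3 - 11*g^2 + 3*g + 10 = (g + 1)*(g^3 - 4*g^2 - 7*g + 10) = (g + 1)*(g + 2)*(g^2 - 6*g + 5) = (g - 5)*(g + 1)*(g + 2)*(g - 1)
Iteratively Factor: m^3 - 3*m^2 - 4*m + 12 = (m - 3)*(m^2 - 4) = (m - 3)*(m - 2)*(m + 2)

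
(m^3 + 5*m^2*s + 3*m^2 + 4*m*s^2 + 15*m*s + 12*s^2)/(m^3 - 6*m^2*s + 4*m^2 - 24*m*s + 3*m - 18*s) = (-m^2 - 5*m*s - 4*s^2)/(-m^2 + 6*m*s - m + 6*s)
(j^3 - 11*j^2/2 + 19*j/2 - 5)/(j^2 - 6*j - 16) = (-2*j^3 + 11*j^2 - 19*j + 10)/(2*(-j^2 + 6*j + 16))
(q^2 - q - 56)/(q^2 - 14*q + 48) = (q + 7)/(q - 6)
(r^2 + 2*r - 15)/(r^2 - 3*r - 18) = (-r^2 - 2*r + 15)/(-r^2 + 3*r + 18)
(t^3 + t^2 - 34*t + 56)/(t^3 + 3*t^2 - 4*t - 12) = (t^2 + 3*t - 28)/(t^2 + 5*t + 6)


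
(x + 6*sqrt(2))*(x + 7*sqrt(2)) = x^2 + 13*sqrt(2)*x + 84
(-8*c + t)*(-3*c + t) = 24*c^2 - 11*c*t + t^2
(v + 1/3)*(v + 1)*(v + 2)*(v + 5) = v^4 + 25*v^3/3 + 59*v^2/3 + 47*v/3 + 10/3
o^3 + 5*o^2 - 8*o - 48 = (o - 3)*(o + 4)^2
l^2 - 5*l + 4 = (l - 4)*(l - 1)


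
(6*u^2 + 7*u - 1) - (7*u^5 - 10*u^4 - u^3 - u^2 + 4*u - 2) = -7*u^5 + 10*u^4 + u^3 + 7*u^2 + 3*u + 1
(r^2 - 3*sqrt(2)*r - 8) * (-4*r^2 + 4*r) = -4*r^4 + 4*r^3 + 12*sqrt(2)*r^3 - 12*sqrt(2)*r^2 + 32*r^2 - 32*r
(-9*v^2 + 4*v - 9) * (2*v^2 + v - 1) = -18*v^4 - v^3 - 5*v^2 - 13*v + 9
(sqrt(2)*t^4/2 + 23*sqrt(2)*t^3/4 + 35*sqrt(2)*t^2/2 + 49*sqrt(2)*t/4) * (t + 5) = sqrt(2)*t^5/2 + 33*sqrt(2)*t^4/4 + 185*sqrt(2)*t^3/4 + 399*sqrt(2)*t^2/4 + 245*sqrt(2)*t/4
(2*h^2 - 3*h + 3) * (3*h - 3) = 6*h^3 - 15*h^2 + 18*h - 9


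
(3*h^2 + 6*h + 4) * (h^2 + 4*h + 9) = 3*h^4 + 18*h^3 + 55*h^2 + 70*h + 36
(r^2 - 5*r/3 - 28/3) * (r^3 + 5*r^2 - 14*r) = r^5 + 10*r^4/3 - 95*r^3/3 - 70*r^2/3 + 392*r/3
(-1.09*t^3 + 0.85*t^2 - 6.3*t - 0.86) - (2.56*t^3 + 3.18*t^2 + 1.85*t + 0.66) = -3.65*t^3 - 2.33*t^2 - 8.15*t - 1.52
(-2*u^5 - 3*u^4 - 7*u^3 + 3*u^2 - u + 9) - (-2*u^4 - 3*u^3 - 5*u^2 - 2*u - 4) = -2*u^5 - u^4 - 4*u^3 + 8*u^2 + u + 13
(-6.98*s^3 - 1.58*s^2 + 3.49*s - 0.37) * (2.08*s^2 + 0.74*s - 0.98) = -14.5184*s^5 - 8.4516*s^4 + 12.9304*s^3 + 3.3614*s^2 - 3.694*s + 0.3626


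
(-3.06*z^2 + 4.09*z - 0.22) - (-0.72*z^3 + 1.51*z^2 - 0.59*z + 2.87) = 0.72*z^3 - 4.57*z^2 + 4.68*z - 3.09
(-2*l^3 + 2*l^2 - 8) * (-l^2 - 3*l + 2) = 2*l^5 + 4*l^4 - 10*l^3 + 12*l^2 + 24*l - 16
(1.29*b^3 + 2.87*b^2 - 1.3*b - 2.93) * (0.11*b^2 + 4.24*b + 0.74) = 0.1419*b^5 + 5.7853*b^4 + 12.9804*b^3 - 3.7105*b^2 - 13.3852*b - 2.1682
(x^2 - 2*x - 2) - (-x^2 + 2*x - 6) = 2*x^2 - 4*x + 4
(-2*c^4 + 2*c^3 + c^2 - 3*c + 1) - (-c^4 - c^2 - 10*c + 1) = -c^4 + 2*c^3 + 2*c^2 + 7*c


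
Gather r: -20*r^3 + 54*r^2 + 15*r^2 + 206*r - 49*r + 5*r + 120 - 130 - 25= -20*r^3 + 69*r^2 + 162*r - 35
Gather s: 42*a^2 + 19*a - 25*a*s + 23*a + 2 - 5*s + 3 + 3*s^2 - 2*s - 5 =42*a^2 + 42*a + 3*s^2 + s*(-25*a - 7)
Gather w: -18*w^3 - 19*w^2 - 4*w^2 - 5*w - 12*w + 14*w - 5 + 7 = -18*w^3 - 23*w^2 - 3*w + 2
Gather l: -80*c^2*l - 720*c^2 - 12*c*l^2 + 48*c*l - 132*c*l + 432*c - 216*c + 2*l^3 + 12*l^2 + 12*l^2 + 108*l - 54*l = -720*c^2 + 216*c + 2*l^3 + l^2*(24 - 12*c) + l*(-80*c^2 - 84*c + 54)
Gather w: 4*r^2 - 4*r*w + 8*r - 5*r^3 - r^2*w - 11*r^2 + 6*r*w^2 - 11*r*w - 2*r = -5*r^3 - 7*r^2 + 6*r*w^2 + 6*r + w*(-r^2 - 15*r)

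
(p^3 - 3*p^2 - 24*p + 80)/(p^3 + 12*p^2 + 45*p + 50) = (p^2 - 8*p + 16)/(p^2 + 7*p + 10)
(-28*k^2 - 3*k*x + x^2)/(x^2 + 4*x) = (-28*k^2 - 3*k*x + x^2)/(x*(x + 4))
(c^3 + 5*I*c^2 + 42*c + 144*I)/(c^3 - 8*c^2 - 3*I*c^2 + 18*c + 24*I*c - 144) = (c + 8*I)/(c - 8)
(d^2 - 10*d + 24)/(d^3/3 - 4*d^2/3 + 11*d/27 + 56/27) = 27*(d^2 - 10*d + 24)/(9*d^3 - 36*d^2 + 11*d + 56)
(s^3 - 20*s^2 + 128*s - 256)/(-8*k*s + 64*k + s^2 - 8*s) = (s^2 - 12*s + 32)/(-8*k + s)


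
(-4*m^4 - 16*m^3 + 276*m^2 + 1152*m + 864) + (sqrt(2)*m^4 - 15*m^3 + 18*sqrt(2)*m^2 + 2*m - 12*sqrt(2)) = -4*m^4 + sqrt(2)*m^4 - 31*m^3 + 18*sqrt(2)*m^2 + 276*m^2 + 1154*m - 12*sqrt(2) + 864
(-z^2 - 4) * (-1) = z^2 + 4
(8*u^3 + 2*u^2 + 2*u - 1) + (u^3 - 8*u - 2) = 9*u^3 + 2*u^2 - 6*u - 3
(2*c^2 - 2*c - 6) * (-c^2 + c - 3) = -2*c^4 + 4*c^3 - 2*c^2 + 18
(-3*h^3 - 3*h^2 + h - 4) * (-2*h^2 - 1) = 6*h^5 + 6*h^4 + h^3 + 11*h^2 - h + 4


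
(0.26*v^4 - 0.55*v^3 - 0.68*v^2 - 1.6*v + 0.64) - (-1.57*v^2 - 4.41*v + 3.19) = 0.26*v^4 - 0.55*v^3 + 0.89*v^2 + 2.81*v - 2.55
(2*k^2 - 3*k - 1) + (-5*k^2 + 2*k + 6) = -3*k^2 - k + 5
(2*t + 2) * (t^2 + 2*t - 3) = 2*t^3 + 6*t^2 - 2*t - 6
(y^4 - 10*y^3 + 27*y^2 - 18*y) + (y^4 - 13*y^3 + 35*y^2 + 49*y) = 2*y^4 - 23*y^3 + 62*y^2 + 31*y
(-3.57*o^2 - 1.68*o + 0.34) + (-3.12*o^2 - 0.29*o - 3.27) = -6.69*o^2 - 1.97*o - 2.93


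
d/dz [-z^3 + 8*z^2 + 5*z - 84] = -3*z^2 + 16*z + 5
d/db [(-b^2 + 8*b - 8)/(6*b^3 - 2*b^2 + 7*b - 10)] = 3*(2*b^4 - 32*b^3 + 51*b^2 - 4*b - 8)/(36*b^6 - 24*b^5 + 88*b^4 - 148*b^3 + 89*b^2 - 140*b + 100)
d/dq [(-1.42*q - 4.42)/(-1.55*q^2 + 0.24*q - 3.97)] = (-2.201*q^2 - 13.702*q + 6.6982)/(2.4025*q^4 - 0.744*q^3 + 12.3646*q^2 - 1.9056*q + 15.7609)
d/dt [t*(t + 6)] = 2*t + 6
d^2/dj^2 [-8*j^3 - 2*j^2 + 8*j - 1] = -48*j - 4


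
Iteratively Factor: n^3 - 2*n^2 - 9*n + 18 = (n + 3)*(n^2 - 5*n + 6) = (n - 2)*(n + 3)*(n - 3)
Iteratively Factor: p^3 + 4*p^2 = (p)*(p^2 + 4*p) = p*(p + 4)*(p)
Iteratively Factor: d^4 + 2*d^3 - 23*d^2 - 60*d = (d - 5)*(d^3 + 7*d^2 + 12*d) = (d - 5)*(d + 3)*(d^2 + 4*d) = d*(d - 5)*(d + 3)*(d + 4)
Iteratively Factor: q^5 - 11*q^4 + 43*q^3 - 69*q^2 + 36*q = (q - 4)*(q^4 - 7*q^3 + 15*q^2 - 9*q) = (q - 4)*(q - 3)*(q^3 - 4*q^2 + 3*q) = q*(q - 4)*(q - 3)*(q^2 - 4*q + 3) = q*(q - 4)*(q - 3)*(q - 1)*(q - 3)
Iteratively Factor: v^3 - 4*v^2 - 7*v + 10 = (v - 1)*(v^2 - 3*v - 10) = (v - 5)*(v - 1)*(v + 2)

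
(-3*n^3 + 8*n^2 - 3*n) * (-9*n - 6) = 27*n^4 - 54*n^3 - 21*n^2 + 18*n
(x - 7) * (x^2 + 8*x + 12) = x^3 + x^2 - 44*x - 84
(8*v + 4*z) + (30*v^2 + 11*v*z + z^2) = 30*v^2 + 11*v*z + 8*v + z^2 + 4*z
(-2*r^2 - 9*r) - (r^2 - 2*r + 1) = -3*r^2 - 7*r - 1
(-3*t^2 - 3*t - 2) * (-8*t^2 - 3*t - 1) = 24*t^4 + 33*t^3 + 28*t^2 + 9*t + 2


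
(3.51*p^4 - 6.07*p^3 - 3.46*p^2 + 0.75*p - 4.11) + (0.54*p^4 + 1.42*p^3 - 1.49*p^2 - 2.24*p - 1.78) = 4.05*p^4 - 4.65*p^3 - 4.95*p^2 - 1.49*p - 5.89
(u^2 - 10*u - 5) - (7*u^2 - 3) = -6*u^2 - 10*u - 2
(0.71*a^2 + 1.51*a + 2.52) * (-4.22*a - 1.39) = -2.9962*a^3 - 7.3591*a^2 - 12.7333*a - 3.5028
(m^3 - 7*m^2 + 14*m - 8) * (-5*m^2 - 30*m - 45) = -5*m^5 + 5*m^4 + 95*m^3 - 65*m^2 - 390*m + 360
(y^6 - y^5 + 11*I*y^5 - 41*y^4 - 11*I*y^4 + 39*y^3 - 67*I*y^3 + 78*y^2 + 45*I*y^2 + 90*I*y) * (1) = y^6 - y^5 + 11*I*y^5 - 41*y^4 - 11*I*y^4 + 39*y^3 - 67*I*y^3 + 78*y^2 + 45*I*y^2 + 90*I*y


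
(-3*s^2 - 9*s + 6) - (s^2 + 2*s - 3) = -4*s^2 - 11*s + 9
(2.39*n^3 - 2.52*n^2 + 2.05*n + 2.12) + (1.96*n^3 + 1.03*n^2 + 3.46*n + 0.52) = 4.35*n^3 - 1.49*n^2 + 5.51*n + 2.64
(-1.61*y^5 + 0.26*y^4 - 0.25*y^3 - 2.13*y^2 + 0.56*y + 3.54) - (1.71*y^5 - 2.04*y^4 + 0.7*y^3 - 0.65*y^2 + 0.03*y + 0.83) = -3.32*y^5 + 2.3*y^4 - 0.95*y^3 - 1.48*y^2 + 0.53*y + 2.71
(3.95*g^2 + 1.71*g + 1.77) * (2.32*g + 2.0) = 9.164*g^3 + 11.8672*g^2 + 7.5264*g + 3.54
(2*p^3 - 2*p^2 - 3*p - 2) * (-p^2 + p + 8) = -2*p^5 + 4*p^4 + 17*p^3 - 17*p^2 - 26*p - 16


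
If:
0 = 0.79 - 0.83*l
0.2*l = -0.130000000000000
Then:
No Solution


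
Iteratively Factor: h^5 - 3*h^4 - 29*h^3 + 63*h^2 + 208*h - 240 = (h + 4)*(h^4 - 7*h^3 - h^2 + 67*h - 60) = (h - 1)*(h + 4)*(h^3 - 6*h^2 - 7*h + 60) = (h - 1)*(h + 3)*(h + 4)*(h^2 - 9*h + 20) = (h - 5)*(h - 1)*(h + 3)*(h + 4)*(h - 4)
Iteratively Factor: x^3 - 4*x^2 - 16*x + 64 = (x - 4)*(x^2 - 16) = (x - 4)*(x + 4)*(x - 4)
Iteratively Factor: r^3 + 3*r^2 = (r)*(r^2 + 3*r) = r^2*(r + 3)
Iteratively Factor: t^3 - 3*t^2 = (t)*(t^2 - 3*t) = t*(t - 3)*(t)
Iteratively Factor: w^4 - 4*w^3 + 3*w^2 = (w - 3)*(w^3 - w^2) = w*(w - 3)*(w^2 - w) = w^2*(w - 3)*(w - 1)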